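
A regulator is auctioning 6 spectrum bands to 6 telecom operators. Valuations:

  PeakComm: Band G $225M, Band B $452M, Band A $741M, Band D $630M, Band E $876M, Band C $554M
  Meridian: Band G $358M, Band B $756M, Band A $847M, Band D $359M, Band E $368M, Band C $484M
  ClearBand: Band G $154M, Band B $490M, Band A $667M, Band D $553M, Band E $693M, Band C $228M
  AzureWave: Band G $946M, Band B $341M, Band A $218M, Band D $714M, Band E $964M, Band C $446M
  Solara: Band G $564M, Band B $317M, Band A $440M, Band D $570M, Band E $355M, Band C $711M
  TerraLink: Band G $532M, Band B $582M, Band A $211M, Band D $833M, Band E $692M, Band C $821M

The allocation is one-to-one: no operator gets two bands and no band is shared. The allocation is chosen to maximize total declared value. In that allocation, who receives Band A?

ClearBand receives Band A.

Optimal: PeakComm→Band E ($876M), Meridian→Band B ($756M), ClearBand→Band A ($667M), AzureWave→Band G ($946M), Solara→Band C ($711M), TerraLink→Band D ($833M) — total 876+756+667+946+711+833 = $4789M.
Column-greedy (each band in turn goes to its best remaining operator) gives $4680M, worse by 109.
Next-best assignment: PeakComm→Band E, Meridian→Band A, ClearBand→Band B, AzureWave→Band G, Solara→Band C, TerraLink→Band D = $4703M.
ClearBand's own top band is Band E ($693M), but forcing ClearBand→Band E and reassigning the rest optimally gives only $4680M — worse by 109.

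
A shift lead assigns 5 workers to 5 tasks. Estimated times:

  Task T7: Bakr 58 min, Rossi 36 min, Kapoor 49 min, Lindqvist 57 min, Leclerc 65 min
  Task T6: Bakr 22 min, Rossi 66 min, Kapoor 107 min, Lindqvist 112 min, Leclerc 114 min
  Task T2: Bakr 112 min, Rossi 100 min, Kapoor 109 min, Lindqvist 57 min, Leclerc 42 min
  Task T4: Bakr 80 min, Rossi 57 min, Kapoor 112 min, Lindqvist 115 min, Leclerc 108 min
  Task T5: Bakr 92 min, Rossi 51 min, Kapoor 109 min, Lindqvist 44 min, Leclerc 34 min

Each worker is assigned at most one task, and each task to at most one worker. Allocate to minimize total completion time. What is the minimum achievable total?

Minimum total: 214 min

This is a one-to-one assignment (minimum-cost bipartite matching).
Optimal: Bakr→Task T6 (22 min), Rossi→Task T4 (57 min), Kapoor→Task T7 (49 min), Lindqvist→Task T5 (44 min), Leclerc→Task T2 (42 min) — total 22+57+49+44+42 = 214 min.
Min-entry greedy (repeatedly take the single cheapest remaining cell) gives 261 min, worse by 47.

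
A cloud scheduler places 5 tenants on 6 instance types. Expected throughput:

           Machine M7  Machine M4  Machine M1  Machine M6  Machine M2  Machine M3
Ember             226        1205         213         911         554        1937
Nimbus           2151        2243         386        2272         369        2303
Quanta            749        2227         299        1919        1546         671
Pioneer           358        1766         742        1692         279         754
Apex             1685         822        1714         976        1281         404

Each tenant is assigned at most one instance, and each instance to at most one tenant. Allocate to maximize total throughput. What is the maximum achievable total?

Max total: 9721 ops/s

This is a one-to-one assignment (maximum-weight bipartite matching).
Optimal: Ember→Machine M3 (1937 ops/s), Nimbus→Machine M7 (2151 ops/s), Quanta→Machine M4 (2227 ops/s), Pioneer→Machine M6 (1692 ops/s), Apex→Machine M1 (1714 ops/s) — total 1937+2151+2227+1692+1714 = 9721 ops/s.
Max-entry greedy (repeatedly take the single best remaining cell) gives 8490 ops/s, worse by 1231.
Checked against all permutations: 9721 ops/s is optimal.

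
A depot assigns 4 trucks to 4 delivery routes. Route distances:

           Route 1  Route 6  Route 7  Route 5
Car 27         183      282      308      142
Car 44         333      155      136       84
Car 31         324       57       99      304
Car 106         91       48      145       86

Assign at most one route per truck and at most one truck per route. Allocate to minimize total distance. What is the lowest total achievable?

Optimal: Car 27→Route 1 (183 km), Car 44→Route 5 (84 km), Car 31→Route 7 (99 km), Car 106→Route 6 (48 km) — total 183+84+99+48 = 414 km.
Column-greedy (each route in turn goes to its cheapest remaining truck) gives 426 km, worse by 12.
Swapping Car 31↔Car 44 (Car 31→Route 5 304 km, Car 44→Route 7 136 km) adds 257.

Min total: 414 km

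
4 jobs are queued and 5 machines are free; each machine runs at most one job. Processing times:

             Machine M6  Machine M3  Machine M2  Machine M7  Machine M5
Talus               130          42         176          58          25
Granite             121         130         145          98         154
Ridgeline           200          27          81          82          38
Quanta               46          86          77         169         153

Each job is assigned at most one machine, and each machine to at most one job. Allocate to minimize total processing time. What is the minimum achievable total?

Optimal: Talus→Machine M5 (25 min), Granite→Machine M7 (98 min), Ridgeline→Machine M3 (27 min), Quanta→Machine M6 (46 min) — total 25+98+27+46 = 196 min.
Column-greedy (each machine in turn goes to its cheapest remaining job) gives 276 min, worse by 80.
Swapping Talus↔Quanta (Talus→Machine M6 130 min, Quanta→Machine M5 153 min) adds 212.
Checked against all permutations: 196 min is optimal.

Minimum total: 196 min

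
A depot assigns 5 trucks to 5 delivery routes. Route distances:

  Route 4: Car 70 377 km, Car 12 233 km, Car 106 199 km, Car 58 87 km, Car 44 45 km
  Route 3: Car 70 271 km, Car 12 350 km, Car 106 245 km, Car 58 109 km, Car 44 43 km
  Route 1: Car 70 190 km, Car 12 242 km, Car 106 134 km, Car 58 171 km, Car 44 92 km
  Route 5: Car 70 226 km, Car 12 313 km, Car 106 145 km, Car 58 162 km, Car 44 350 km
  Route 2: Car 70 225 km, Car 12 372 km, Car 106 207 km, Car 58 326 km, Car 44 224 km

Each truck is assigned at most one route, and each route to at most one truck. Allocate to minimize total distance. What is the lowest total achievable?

Minimum total: 742 km

Treat this as an assignment problem: match each truck to one route.
Optimal: Car 70→Route 2 (225 km), Car 12→Route 1 (242 km), Car 106→Route 5 (145 km), Car 58→Route 4 (87 km), Car 44→Route 3 (43 km) — total 225+242+145+87+43 = 742 km.
Next-best assignment: Car 70→Route 2, Car 12→Route 1, Car 106→Route 5, Car 58→Route 3, Car 44→Route 4 = 766 km.
No other one-to-one assignment undercuts 742 km.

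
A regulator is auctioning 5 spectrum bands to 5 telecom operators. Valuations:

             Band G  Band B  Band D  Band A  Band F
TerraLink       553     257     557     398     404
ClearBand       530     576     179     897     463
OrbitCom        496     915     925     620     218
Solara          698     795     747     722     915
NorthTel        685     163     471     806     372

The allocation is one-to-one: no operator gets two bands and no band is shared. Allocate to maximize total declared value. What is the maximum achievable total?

Max total: $3969M

Optimal: TerraLink→Band D ($557M), ClearBand→Band A ($897M), OrbitCom→Band B ($915M), Solara→Band F ($915M), NorthTel→Band G ($685M) — total 557+897+915+915+685 = $3969M.
Max-entry greedy (repeatedly take the single best remaining cell) gives $3679M, worse by 290.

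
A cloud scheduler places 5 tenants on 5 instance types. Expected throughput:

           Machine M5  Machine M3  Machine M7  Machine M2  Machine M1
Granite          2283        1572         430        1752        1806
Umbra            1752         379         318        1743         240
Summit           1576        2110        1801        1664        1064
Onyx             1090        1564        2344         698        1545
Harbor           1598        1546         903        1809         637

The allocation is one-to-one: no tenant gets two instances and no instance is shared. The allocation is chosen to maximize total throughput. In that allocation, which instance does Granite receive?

Granite receives Machine M1.

Optimal: Granite→Machine M1 (1806 ops/s), Umbra→Machine M5 (1752 ops/s), Summit→Machine M3 (2110 ops/s), Onyx→Machine M7 (2344 ops/s), Harbor→Machine M2 (1809 ops/s) — total 1806+1752+2110+2344+1809 = 9821 ops/s.
Column-greedy (each instance in turn goes to its best remaining tenant) gives 8786 ops/s, worse by 1035.
Granite's own top instance is Machine M5 (2283 ops/s), but forcing Granite→Machine M5 and reassigning the rest optimally gives only 9117 ops/s — worse by 704.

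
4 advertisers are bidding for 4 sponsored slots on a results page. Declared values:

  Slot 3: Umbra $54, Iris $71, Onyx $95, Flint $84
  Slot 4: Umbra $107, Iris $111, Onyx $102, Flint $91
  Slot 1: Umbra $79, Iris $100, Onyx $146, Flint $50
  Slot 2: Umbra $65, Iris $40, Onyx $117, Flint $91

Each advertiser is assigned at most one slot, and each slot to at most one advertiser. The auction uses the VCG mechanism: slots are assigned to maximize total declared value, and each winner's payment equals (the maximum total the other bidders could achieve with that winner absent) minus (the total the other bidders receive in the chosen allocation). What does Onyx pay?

Onyx pays $29.

Efficient allocation: Umbra→Slot 4 ($107), Iris→Slot 3 ($71), Onyx→Slot 1 ($146), Flint→Slot 2 ($91); total welfare W = $415.
Onyx receives Slot 1 at value $146, so the others get W − 146 = $269.
Without Onyx: best allocation of the remaining 3 bidders over all 4 slots is Umbra→Slot 4 ($107), Iris→Slot 1 ($100), Flint→Slot 2 ($91), total $298.
VCG payment = (others' best without Onyx) − (others' welfare with Onyx) = 298 − 269 = $29.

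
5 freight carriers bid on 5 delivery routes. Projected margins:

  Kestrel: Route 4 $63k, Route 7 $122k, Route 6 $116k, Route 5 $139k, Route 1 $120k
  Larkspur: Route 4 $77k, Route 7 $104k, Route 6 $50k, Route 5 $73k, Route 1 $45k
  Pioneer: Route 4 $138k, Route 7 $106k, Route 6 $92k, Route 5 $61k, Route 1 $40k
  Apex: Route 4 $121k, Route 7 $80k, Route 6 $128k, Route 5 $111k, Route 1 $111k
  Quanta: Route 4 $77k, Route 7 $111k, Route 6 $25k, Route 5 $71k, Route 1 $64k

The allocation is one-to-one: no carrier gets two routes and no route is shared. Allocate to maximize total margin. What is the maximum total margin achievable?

Max total: $573k

This is the linear assignment problem.
Optimal: Kestrel→Route 5 ($139k), Larkspur→Route 7 ($104k), Pioneer→Route 4 ($138k), Apex→Route 6 ($128k), Quanta→Route 1 ($64k) — total 139+104+138+128+64 = $573k.
Max-entry greedy (repeatedly take the single best remaining cell) gives $561k, worse by 12.
Next-best assignment: Kestrel→Route 1, Larkspur→Route 5, Pioneer→Route 4, Apex→Route 6, Quanta→Route 7 = $570k.
Checked against all permutations: $573k is optimal.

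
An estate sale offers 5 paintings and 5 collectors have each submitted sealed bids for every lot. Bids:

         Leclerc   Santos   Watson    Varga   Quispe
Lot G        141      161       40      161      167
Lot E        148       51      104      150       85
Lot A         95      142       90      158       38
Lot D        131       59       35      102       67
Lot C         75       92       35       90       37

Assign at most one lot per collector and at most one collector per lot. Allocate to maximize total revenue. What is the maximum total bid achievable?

This is the linear assignment problem.
Optimal: Leclerc→Lot D ($131), Santos→Lot C ($92), Watson→Lot E ($104), Varga→Lot A ($158), Quispe→Lot G ($167) — total 131+92+104+158+167 = $652.
Max-entry greedy (repeatedly take the single best remaining cell) gives $600, worse by 52.
Every other assignment is strictly worse.

Max total: $652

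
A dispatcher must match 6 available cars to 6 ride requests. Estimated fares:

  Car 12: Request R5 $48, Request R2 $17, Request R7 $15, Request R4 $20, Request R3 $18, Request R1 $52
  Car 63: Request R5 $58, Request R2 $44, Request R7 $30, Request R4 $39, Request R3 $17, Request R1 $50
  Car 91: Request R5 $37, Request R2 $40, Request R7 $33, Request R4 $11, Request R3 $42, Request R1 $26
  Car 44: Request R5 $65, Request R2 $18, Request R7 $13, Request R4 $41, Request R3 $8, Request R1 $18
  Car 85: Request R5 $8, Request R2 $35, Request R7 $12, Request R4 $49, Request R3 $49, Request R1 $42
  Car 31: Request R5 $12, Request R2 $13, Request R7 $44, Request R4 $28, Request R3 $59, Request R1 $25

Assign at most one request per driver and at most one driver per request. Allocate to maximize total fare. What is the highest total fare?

This is the linear assignment problem.
Optimal: Car 12→Request R1 ($52), Car 63→Request R2 ($44), Car 91→Request R7 ($33), Car 44→Request R5 ($65), Car 85→Request R4 ($49), Car 31→Request R3 ($59) — total 52+44+33+65+49+59 = $302.
Column-greedy (each request in turn goes to its best remaining driver) gives $296, worse by 6.
Swapping Car 63↔Car 91 (Car 63→Request R7 $30, Car 91→Request R2 $40) loses 7.

Max total: $302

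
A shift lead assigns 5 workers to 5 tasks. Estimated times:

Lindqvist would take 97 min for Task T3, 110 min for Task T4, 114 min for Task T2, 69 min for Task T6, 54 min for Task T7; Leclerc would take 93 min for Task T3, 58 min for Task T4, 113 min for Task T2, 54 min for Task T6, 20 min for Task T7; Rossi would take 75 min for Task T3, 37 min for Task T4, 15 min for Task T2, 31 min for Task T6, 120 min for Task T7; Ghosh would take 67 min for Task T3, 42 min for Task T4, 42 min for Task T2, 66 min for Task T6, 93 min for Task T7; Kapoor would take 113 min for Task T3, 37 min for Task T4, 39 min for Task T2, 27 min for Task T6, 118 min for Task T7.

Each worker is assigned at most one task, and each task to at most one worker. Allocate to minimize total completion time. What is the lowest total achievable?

Min total: 201 min

Optimal: Lindqvist→Task T3 (97 min), Leclerc→Task T7 (20 min), Rossi→Task T2 (15 min), Ghosh→Task T4 (42 min), Kapoor→Task T6 (27 min) — total 97+20+15+42+27 = 201 min.
Row-greedy (each worker in turn takes its cheapest remaining task) gives 278 min, worse by 77.
Every other assignment is strictly worse.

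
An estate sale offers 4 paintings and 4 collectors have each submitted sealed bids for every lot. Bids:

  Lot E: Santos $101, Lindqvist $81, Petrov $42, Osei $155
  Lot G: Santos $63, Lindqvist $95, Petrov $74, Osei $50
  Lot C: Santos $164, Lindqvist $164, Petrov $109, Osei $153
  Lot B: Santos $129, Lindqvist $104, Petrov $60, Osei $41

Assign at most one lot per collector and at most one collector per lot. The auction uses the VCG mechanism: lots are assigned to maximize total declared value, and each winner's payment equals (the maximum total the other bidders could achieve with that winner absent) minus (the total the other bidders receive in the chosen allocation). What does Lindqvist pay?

Efficient allocation: Santos→Lot B ($129), Lindqvist→Lot C ($164), Petrov→Lot G ($74), Osei→Lot E ($155); total welfare W = $522.
Lindqvist receives Lot C at value $164, so the others get W − 164 = $358.
Without Lindqvist: best allocation of the remaining 3 bidders over all 4 lots is Santos→Lot C ($164), Petrov→Lot G ($74), Osei→Lot E ($155), total $393.
VCG payment = (others' best without Lindqvist) − (others' welfare with Lindqvist) = 393 − 358 = $35.

Lindqvist pays $35.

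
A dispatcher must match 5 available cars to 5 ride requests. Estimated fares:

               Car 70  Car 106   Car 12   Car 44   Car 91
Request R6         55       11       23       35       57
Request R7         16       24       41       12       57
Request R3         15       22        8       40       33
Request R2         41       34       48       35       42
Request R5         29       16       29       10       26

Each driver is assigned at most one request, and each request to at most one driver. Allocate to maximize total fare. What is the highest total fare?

Maximum total: $216

This is a one-to-one assignment (maximum-weight bipartite matching).
Optimal: Car 70→Request R6 ($55), Car 106→Request R5 ($16), Car 12→Request R2 ($48), Car 44→Request R3 ($40), Car 91→Request R7 ($57) — total 55+16+48+40+57 = $216.
Row-greedy (each driver in turn takes its best remaining request) gives $196, worse by 20.
Next-best assignment: Car 70→Request R6, Car 106→Request R2, Car 12→Request R5, Car 44→Request R3, Car 91→Request R7 = $215.
Swapping Car 12↔Car 70 (Car 12→Request R6 $23, Car 70→Request R2 $41) loses 39.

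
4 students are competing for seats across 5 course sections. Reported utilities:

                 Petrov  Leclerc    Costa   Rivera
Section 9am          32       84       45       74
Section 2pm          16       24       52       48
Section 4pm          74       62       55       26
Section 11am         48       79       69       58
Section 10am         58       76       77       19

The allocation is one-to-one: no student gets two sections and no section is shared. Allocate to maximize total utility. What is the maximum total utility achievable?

Max total: 304 points

Optimal: Petrov→Section 4pm (74 points), Leclerc→Section 11am (79 points), Costa→Section 10am (77 points), Rivera→Section 9am (74 points) — total 74+79+77+74 = 304 points.
Max-entry greedy (repeatedly take the single best remaining cell) gives 293 points, worse by 11.
Swapping Leclerc↔Rivera (Leclerc→Section 9am 84 points, Rivera→Section 11am 58 points) loses 11.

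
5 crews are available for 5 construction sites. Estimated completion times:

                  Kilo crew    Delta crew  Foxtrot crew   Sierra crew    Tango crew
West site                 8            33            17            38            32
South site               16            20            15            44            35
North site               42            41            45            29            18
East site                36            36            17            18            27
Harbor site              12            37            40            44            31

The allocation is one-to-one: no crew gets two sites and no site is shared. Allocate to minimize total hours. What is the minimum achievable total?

Optimal: Kilo crew→Harbor site (12 hours), Delta crew→South site (20 hours), Foxtrot crew→West site (17 hours), Sierra crew→East site (18 hours), Tango crew→North site (18 hours) — total 12+20+17+18+18 = 85 hours.
Column-greedy (each site in turn goes to its cheapest remaining crew) gives 96 hours, worse by 11.
Swapping Sierra crew↔Foxtrot crew (Sierra crew→West site 38 hours, Foxtrot crew→East site 17 hours) adds 20.
No other one-to-one assignment undercuts 85 hours.

Min total: 85 hours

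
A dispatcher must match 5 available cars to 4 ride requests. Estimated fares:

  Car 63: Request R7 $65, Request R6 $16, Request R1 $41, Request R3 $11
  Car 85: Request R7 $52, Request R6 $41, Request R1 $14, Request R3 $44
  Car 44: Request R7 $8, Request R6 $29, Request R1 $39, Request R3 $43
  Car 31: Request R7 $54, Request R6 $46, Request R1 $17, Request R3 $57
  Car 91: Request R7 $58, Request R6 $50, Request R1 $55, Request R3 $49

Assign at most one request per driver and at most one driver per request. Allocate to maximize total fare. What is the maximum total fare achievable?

Optimal: Car 63→Request R7 ($65), Car 85→Request R6 ($41), Car 91→Request R1 ($55), Car 31→Request R3 ($57) — total 65+41+55+57 = $218.
Column-greedy (each request in turn goes to its best remaining driver) gives $211, worse by 7.
Next-best assignment: Car 63→Request R7, Car 91→Request R6, Car 44→Request R1, Car 31→Request R3 = $211.
Every other assignment is strictly worse.

Maximum total: $218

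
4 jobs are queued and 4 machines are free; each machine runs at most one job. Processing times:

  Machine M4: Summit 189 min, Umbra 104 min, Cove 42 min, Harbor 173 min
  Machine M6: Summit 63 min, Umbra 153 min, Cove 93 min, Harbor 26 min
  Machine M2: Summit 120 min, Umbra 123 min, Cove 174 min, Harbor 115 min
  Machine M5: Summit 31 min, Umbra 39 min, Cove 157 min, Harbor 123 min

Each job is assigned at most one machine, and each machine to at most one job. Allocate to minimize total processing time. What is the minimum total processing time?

This is the linear assignment problem.
Optimal: Summit→Machine M5 (31 min), Umbra→Machine M2 (123 min), Cove→Machine M4 (42 min), Harbor→Machine M6 (26 min) — total 31+123+42+26 = 222 min.
Column-greedy (each machine in turn goes to its cheapest remaining job) gives 227 min, worse by 5.
No other one-to-one assignment undercuts 222 min.

Minimum total: 222 min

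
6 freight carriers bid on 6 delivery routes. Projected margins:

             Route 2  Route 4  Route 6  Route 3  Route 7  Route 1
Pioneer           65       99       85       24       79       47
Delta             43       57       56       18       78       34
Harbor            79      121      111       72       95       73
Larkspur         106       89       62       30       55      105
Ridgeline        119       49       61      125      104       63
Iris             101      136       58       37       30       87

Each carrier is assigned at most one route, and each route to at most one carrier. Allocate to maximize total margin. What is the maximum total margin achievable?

Optimal: Pioneer→Route 2 ($65k), Delta→Route 7 ($78k), Harbor→Route 6 ($111k), Larkspur→Route 1 ($105k), Ridgeline→Route 3 ($125k), Iris→Route 4 ($136k) — total 65+78+111+105+125+136 = $620k.
Row-greedy (each carrier in turn takes its best remaining route) gives $606k, worse by 14.
Swapping Ridgeline↔Harbor (Ridgeline→Route 6 $61k, Harbor→Route 3 $72k) loses 103.

Maximum total: $620k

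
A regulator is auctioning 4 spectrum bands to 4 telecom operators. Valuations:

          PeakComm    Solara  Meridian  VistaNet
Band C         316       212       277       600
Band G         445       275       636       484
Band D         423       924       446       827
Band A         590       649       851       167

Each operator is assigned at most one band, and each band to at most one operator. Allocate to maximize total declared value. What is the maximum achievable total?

Maximum total: $2820M

This is the linear assignment problem.
Optimal: PeakComm→Band G ($445M), Solara→Band D ($924M), Meridian→Band A ($851M), VistaNet→Band C ($600M) — total 445+924+851+600 = $2820M.
Column-greedy (each band in turn goes to its best remaining operator) gives $2750M, worse by 70.
Swapping VistaNet↔Solara (VistaNet→Band D $827M, Solara→Band C $212M) loses 485.
Every other assignment is strictly worse.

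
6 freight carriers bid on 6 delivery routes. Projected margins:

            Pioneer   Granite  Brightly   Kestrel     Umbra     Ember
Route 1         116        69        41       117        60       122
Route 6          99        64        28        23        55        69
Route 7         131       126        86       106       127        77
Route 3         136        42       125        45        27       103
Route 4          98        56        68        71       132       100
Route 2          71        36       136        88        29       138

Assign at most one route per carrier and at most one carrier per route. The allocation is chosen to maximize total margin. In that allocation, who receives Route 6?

Optimal: Pioneer→Route 6 ($99k), Granite→Route 7 ($126k), Brightly→Route 3 ($125k), Kestrel→Route 1 ($117k), Umbra→Route 4 ($132k), Ember→Route 2 ($138k) — total 99+126+125+117+132+138 = $737k.
Max-entry greedy (repeatedly take the single best remaining cell) gives $677k, worse by 60.
Pioneer's own top route is Route 3 ($136k), but forcing Pioneer→Route 3 and reassigning the rest optimally gives only $716k — worse by 21.

Pioneer receives Route 6.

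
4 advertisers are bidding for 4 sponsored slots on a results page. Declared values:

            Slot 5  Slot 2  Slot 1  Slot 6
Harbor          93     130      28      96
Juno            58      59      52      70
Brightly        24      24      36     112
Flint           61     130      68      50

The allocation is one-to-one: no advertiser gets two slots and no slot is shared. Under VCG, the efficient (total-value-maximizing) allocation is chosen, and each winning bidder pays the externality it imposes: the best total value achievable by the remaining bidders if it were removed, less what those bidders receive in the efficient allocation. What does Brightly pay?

Brightly pays $18.

Efficient allocation: Harbor→Slot 5 ($93), Juno→Slot 1 ($52), Brightly→Slot 6 ($112), Flint→Slot 2 ($130); total welfare W = $387.
Brightly receives Slot 6 at value $112, so the others get W − 112 = $275.
Without Brightly: best allocation of the remaining 3 bidders over all 4 slots is Harbor→Slot 5 ($93), Juno→Slot 6 ($70), Flint→Slot 2 ($130), total $293.
VCG payment = (others' best without Brightly) − (others' welfare with Brightly) = 293 − 275 = $18.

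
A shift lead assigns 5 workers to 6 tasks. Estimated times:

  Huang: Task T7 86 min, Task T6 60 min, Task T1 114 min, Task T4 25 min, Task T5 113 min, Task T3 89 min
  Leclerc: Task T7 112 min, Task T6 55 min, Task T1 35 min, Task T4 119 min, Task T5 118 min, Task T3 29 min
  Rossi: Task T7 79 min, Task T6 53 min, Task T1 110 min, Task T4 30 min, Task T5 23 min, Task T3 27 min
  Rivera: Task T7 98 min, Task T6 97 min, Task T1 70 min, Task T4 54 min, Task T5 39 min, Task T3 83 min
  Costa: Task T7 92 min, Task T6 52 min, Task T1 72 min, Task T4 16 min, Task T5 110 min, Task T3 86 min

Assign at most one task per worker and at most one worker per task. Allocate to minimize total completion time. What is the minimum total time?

Minimum total: 177 min

Treat this as an assignment problem: match each worker to one task.
Optimal: Huang→Task T6 (60 min), Leclerc→Task T1 (35 min), Rossi→Task T3 (27 min), Rivera→Task T5 (39 min), Costa→Task T4 (16 min) — total 60+35+27+39+16 = 177 min.
Min-entry greedy (repeatedly take the single cheapest remaining cell) gives 198 min, worse by 21.
Next-best assignment: Huang→Task T4, Leclerc→Task T1, Rossi→Task T3, Rivera→Task T5, Costa→Task T6 = 178 min.
Swapping Leclerc↔Huang (Leclerc→Task T6 55 min, Huang→Task T1 114 min) adds 74.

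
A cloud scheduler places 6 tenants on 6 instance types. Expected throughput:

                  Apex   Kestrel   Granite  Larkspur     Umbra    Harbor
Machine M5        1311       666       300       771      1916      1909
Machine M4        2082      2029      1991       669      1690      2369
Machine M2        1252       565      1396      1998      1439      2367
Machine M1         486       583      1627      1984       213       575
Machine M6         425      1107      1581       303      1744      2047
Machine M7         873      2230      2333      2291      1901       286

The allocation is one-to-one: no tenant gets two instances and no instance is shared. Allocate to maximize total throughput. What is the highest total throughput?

Optimal: Apex→Machine M4 (2082 ops/s), Kestrel→Machine M7 (2230 ops/s), Granite→Machine M6 (1581 ops/s), Larkspur→Machine M1 (1984 ops/s), Umbra→Machine M5 (1916 ops/s), Harbor→Machine M2 (2367 ops/s) — total 2082+2230+1581+1984+1916+2367 = 12160 ops/s.

Maximum total: 12160 ops/s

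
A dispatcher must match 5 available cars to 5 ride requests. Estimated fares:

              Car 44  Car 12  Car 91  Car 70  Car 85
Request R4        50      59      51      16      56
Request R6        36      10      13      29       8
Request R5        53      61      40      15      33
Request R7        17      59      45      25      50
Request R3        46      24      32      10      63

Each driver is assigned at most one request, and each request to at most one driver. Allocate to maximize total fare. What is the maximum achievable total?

Optimal: Car 44→Request R5 ($53), Car 12→Request R7 ($59), Car 91→Request R4 ($51), Car 70→Request R6 ($29), Car 85→Request R3 ($63) — total 53+59+51+29+63 = $255.
Column-greedy (each request in turn goes to its best remaining driver) gives $195, worse by 60.
Next-best assignment: Car 44→Request R5, Car 12→Request R4, Car 91→Request R7, Car 70→Request R6, Car 85→Request R3 = $249.
Every other assignment is strictly worse.

Max total: $255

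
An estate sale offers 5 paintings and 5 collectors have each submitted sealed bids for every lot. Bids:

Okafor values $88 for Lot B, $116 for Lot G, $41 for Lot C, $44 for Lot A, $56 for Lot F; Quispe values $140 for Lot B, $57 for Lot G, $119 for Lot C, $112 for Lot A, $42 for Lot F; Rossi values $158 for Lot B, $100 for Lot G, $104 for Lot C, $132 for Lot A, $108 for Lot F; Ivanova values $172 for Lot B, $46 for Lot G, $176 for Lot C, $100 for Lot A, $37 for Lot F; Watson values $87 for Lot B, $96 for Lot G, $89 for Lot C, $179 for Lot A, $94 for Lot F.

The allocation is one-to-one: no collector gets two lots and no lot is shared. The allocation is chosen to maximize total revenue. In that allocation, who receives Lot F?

Rossi receives Lot F.

Optimal: Okafor→Lot G ($116), Quispe→Lot B ($140), Rossi→Lot F ($108), Ivanova→Lot C ($176), Watson→Lot A ($179) — total 116+140+108+176+179 = $719.
Max-entry greedy (repeatedly take the single best remaining cell) gives $671, worse by 48.
Next-best assignment: Okafor→Lot G, Quispe→Lot C, Rossi→Lot F, Ivanova→Lot B, Watson→Lot A = $694.
Every other assignment is strictly worse.
Rossi's own top lot is Lot B ($158), but forcing Rossi→Lot B and reassigning the rest optimally gives only $671 — worse by 48.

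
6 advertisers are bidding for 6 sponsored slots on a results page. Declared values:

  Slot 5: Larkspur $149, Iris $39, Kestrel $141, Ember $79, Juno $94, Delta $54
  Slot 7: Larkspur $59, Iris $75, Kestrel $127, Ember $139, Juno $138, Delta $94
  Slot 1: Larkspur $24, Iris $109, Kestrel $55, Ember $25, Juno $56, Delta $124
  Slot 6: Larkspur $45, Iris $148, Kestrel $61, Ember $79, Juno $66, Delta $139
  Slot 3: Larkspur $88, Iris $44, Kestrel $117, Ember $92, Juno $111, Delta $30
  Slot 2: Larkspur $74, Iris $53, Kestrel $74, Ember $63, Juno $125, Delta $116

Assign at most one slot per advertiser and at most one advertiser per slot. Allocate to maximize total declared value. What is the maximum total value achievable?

Maximum total: $802

Optimal: Larkspur→Slot 5 ($149), Iris→Slot 6 ($148), Kestrel→Slot 3 ($117), Ember→Slot 7 ($139), Juno→Slot 2 ($125), Delta→Slot 1 ($124) — total 149+148+117+139+125+124 = $802.
Row-greedy (each advertiser in turn takes its best remaining slot) gives $765, worse by 37.
Swapping Kestrel↔Iris (Kestrel→Slot 6 $61, Iris→Slot 3 $44) loses 160.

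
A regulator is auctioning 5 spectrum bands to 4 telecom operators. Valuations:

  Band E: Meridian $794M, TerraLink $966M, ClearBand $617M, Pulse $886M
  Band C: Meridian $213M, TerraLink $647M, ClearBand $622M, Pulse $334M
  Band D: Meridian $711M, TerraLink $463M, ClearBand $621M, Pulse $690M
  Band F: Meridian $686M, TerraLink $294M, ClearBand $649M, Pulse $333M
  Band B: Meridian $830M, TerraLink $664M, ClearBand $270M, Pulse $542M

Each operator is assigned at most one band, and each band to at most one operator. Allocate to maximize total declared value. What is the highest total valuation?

Optimal: Meridian→Band B ($830M), TerraLink→Band E ($966M), ClearBand→Band F ($649M), Pulse→Band D ($690M) — total 830+966+649+690 = $3135M.
Next-best assignment: Meridian→Band B, TerraLink→Band E, ClearBand→Band C, Pulse→Band D = $3108M.

Maximum total: $3135M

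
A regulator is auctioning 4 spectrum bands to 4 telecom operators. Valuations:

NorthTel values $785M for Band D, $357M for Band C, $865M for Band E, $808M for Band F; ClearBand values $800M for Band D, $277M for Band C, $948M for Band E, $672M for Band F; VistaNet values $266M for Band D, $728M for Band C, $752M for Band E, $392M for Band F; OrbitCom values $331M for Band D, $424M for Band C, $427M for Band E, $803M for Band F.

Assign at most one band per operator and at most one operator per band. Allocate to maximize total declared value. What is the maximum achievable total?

Optimal: NorthTel→Band D ($785M), ClearBand→Band E ($948M), VistaNet→Band C ($728M), OrbitCom→Band F ($803M) — total 785+948+728+803 = $3264M.
Row-greedy (each operator in turn takes its best remaining band) gives $3196M, worse by 68.

Maximum total: $3264M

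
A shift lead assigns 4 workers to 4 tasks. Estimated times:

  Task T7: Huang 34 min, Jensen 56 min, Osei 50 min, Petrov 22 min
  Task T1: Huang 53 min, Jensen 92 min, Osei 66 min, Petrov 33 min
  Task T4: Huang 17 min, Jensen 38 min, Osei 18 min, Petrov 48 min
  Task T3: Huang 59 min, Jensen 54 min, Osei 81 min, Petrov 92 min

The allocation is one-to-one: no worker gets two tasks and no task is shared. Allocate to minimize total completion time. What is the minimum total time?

Min total: 139 min

Optimal: Huang→Task T7 (34 min), Jensen→Task T3 (54 min), Osei→Task T4 (18 min), Petrov→Task T1 (33 min) — total 34+54+18+33 = 139 min.
Column-greedy (each task in turn goes to its cheapest remaining worker) gives 147 min, worse by 8.
Next-best assignment: Huang→Task T1, Jensen→Task T3, Osei→Task T4, Petrov→Task T7 = 147 min.
Swapping Osei↔Petrov (Osei→Task T1 66 min, Petrov→Task T4 48 min) adds 63.
Every other assignment is strictly worse.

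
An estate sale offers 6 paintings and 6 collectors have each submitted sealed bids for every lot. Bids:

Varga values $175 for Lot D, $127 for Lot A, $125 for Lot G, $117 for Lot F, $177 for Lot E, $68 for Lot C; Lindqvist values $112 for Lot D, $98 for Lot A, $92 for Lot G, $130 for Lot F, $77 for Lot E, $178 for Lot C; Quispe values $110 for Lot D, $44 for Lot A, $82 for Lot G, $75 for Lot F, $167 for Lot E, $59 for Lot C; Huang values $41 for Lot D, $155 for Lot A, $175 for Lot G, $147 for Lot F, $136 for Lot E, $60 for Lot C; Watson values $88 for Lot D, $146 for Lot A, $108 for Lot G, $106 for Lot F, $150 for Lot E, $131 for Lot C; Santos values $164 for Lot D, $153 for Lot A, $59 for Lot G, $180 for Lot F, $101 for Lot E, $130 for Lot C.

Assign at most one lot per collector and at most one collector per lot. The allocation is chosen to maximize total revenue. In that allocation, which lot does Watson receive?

This is the linear assignment problem.
Optimal: Varga→Lot D ($175), Lindqvist→Lot C ($178), Quispe→Lot E ($167), Huang→Lot G ($175), Watson→Lot A ($146), Santos→Lot F ($180) — total 175+178+167+175+146+180 = $1021.
Column-greedy (each lot in turn goes to its best remaining collector) gives $963, worse by 58.
Watson's own top lot is Lot E ($150), but forcing Watson→Lot E and reassigning the rest optimally gives only $920 — worse by 101.

Watson receives Lot A.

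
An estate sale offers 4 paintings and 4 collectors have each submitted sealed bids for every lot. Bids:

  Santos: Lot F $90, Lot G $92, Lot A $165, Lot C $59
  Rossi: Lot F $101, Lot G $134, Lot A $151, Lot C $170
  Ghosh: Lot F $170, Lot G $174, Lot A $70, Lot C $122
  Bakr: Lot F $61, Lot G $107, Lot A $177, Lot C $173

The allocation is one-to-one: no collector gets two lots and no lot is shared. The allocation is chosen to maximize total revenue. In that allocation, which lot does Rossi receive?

Treat this as an assignment problem: match each collector to one lot.
Optimal: Santos→Lot A ($165), Rossi→Lot G ($134), Ghosh→Lot F ($170), Bakr→Lot C ($173) — total 165+134+170+173 = $642.
Row-greedy (each collector in turn takes its best remaining lot) gives $570, worse by 72.
Swapping Rossi↔Ghosh (Rossi→Lot F $101, Ghosh→Lot G $174) loses 29.
Rossi's own top lot is Lot C ($170), but forcing Rossi→Lot C and reassigning the rest optimally gives only $612 — worse by 30.

Rossi receives Lot G.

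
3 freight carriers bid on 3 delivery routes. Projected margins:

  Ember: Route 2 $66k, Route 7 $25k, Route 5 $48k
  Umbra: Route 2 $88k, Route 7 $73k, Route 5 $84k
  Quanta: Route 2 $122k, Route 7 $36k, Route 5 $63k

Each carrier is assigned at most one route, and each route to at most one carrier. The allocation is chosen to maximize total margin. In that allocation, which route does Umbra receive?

Optimal: Ember→Route 5 ($48k), Umbra→Route 7 ($73k), Quanta→Route 2 ($122k) — total 48+73+122 = $243k.
Swapping Ember↔Umbra (Ember→Route 7 $25k, Umbra→Route 5 $84k) loses 12.
No other one-to-one assignment exceeds $243k.
Umbra's own top route is Route 2 ($88k), but forcing Umbra→Route 2 and reassigning the rest optimally gives only $176k — worse by 67.

Umbra receives Route 7.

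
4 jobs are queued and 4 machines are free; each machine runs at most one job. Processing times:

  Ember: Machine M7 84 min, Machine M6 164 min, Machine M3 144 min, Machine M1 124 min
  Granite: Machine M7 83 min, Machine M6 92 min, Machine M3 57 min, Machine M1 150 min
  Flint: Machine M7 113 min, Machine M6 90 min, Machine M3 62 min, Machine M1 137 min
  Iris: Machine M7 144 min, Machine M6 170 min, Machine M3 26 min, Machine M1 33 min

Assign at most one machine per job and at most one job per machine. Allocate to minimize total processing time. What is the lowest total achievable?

Min total: 264 min

This is a one-to-one assignment (minimum-cost bipartite matching).
Optimal: Ember→Machine M7 (84 min), Granite→Machine M3 (57 min), Flint→Machine M6 (90 min), Iris→Machine M1 (33 min) — total 84+57+90+33 = 264 min.
Column-greedy (each machine in turn goes to its cheapest remaining job) gives 323 min, worse by 59.
Next-best assignment: Ember→Machine M7, Granite→Machine M6, Flint→Machine M3, Iris→Machine M1 = 271 min.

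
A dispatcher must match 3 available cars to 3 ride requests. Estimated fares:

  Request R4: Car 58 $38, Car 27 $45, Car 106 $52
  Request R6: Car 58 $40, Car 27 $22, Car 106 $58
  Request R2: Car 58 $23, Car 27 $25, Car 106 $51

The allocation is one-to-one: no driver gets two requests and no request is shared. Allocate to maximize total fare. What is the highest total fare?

Optimal: Car 58→Request R6 ($40), Car 27→Request R4 ($45), Car 106→Request R2 ($51) — total 40+45+51 = $136.
Column-greedy (each request in turn goes to its best remaining driver) gives $117, worse by 19.
Next-best assignment: Car 58→Request R2, Car 27→Request R4, Car 106→Request R6 = $126.
Swapping Car 58↔Car 27 (Car 58→Request R4 $38, Car 27→Request R6 $22) loses 25.
Every other assignment is strictly worse.

Maximum total: $136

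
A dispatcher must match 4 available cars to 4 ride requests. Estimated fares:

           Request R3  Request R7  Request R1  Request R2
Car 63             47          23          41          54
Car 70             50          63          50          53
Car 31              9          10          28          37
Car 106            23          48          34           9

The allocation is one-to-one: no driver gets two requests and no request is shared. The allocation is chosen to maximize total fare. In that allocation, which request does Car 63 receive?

Optimal: Car 63→Request R3 ($47), Car 70→Request R1 ($50), Car 31→Request R2 ($37), Car 106→Request R7 ($48) — total 47+50+37+48 = $182.
Max-entry greedy (repeatedly take the single best remaining cell) gives $160, worse by 22.
Car 63's own top request is Request R2 ($54), but forcing Car 63→Request R2 and reassigning the rest optimally gives only $180 — worse by 2.

Car 63 receives Request R3.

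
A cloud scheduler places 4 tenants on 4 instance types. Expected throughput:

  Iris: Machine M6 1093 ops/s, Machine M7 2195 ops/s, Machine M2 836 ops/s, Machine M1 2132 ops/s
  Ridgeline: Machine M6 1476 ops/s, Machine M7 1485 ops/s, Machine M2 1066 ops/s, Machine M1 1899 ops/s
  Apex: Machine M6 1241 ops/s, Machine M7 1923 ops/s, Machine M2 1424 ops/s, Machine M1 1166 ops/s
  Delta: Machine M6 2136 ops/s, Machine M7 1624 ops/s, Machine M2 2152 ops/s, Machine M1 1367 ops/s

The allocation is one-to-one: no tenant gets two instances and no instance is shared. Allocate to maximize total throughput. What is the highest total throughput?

Max total: 7683 ops/s

This is the linear assignment problem.
Optimal: Iris→Machine M1 (2132 ops/s), Ridgeline→Machine M6 (1476 ops/s), Apex→Machine M7 (1923 ops/s), Delta→Machine M2 (2152 ops/s) — total 2132+1476+1923+2152 = 7683 ops/s.
Column-greedy (each instance in turn goes to its best remaining tenant) gives 7654 ops/s, worse by 29.
Next-best assignment: Iris→Machine M7, Ridgeline→Machine M1, Apex→Machine M2, Delta→Machine M6 = 7654 ops/s.
Swapping Apex↔Ridgeline (Apex→Machine M6 1241 ops/s, Ridgeline→Machine M7 1485 ops/s) loses 673.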